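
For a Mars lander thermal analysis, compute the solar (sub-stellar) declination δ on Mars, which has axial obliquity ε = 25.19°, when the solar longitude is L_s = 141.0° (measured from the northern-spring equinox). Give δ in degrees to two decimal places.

δ = +15.54°

sin δ = sin ε · sin L_s = sin 25.19° × sin 141.0° = 0.267852.
δ = arcsin(0.267852) = +15.54°.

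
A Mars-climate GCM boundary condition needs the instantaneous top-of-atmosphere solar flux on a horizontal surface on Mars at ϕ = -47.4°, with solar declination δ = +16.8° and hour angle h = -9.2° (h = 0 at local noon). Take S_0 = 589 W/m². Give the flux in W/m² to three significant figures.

cos θ_z = sin ϕ sin δ + cos ϕ cos δ cos h = -0.212755 + 0.639651 = 0.426896.
Flux = S_0 · cos θ_z = 589 × 0.426896 = 251.4 W/m².

251 W/m²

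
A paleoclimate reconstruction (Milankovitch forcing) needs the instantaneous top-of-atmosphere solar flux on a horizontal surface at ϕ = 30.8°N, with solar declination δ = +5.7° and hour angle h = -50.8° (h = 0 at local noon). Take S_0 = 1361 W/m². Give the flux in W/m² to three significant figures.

cos θ_z = sin ϕ sin δ + cos ϕ cos δ cos h = 0.050856 + 0.540204 = 0.591060.
Flux = S_0 · cos θ_z = 1361 × 0.591060 = 804.4 W/m².

804 W/m²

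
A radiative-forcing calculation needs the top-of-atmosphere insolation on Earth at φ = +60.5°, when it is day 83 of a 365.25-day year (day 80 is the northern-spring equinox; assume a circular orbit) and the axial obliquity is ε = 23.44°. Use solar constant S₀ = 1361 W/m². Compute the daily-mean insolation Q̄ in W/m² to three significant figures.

Q̄ ≈ 226 W/m²

Solar longitude: λ_s = 360° × (83 − 80)/365.25 = 2.957°.
sin δ = sin 23.44° × sin 2.957° = 0.02052, so δ = +1.176°.
cos H₀ = −tan(+60.5°) tan(+1.176°) = -0.0363, H₀ = 1.6071 rad.
Bracket: H₀ sin φ sin δ + cos φ cos δ sin H₀ = 1.6071×0.87036×0.02052 + 0.49242×0.99979×0.99934 = 0.028702 + 0.491992 = 0.520694.
Q̄ = (S₀/π) × [bracket] = (1361/π) × 0.520694 = 225.6 W/m².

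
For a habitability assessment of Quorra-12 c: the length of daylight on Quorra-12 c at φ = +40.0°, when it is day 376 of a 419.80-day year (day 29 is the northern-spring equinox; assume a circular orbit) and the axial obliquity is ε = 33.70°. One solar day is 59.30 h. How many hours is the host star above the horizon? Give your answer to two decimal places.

Solar longitude: λ_s = 360° × (376 − 29)/419.80 = 297.570°.
sin δ = sin 33.70° × sin 297.570° = -0.49184, so δ = -29.461°.
cos H₀ = −tan φ · tan δ = −tan(+40.0°) × tan(-29.461°) = 0.4740, so H₀ = 1.0770 rad = 61.71°.
Daylight = 2H₀/(2π) × 59.30 h = (1.0770/π) × 59.30 = 20.33 h.

20.33 h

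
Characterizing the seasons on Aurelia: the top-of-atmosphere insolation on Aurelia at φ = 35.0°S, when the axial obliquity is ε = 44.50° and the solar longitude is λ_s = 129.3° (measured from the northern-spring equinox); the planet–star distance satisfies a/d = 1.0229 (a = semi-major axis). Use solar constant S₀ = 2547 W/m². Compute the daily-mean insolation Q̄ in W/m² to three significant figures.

Solar declination: sin δ = sin ε · sin λ_s = sin 44.50° × sin 129.3° = 0.54239, so δ = +32.847°.
cos H₀ = −tan(-35.0°) tan(+32.847°) = 0.4521, H₀ = 1.1017 rad.
Bracket: H₀ sin φ sin δ + cos φ cos δ sin H₀ = 1.1017×-0.57358×0.54239 + 0.81915×0.84013×0.89199 = -0.342743 + 0.613861 = 0.271118.
Inverse-square distance factor (a/d)² = 1.0229² = 1.046324.
Q̄ = (S₀/π) × 1.046324 × [bracket] = (2547/π) × 1.046324 × 0.271118 = 230.0 W/m².

Q̄ ≈ 230 W/m²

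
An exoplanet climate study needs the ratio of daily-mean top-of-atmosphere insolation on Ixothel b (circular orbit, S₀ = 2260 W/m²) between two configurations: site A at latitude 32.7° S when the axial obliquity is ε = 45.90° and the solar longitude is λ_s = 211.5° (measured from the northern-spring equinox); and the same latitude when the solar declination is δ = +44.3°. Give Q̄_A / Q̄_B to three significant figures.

Q̄_A / Q̄_B ≈ 8.51

— Configuration A (φ=-32.7°):
Solar declination: sin δ = sin ε · sin λ_s = sin 45.90° × sin 211.5° = -0.37522, so δ = -22.038°.
cos H₀ = −tan(-32.7°) tan(-22.038°) = -0.2599, H₀ = 1.8337 rad.
Bracket: H₀ sin φ sin δ + cos φ cos δ sin H₀ = 1.8337×-0.54024×-0.37522 + 0.84151×0.92694×0.96564 = 0.371707 + 0.753227 = 1.124934.
Q̄ = (S₀/π) × [bracket] = (2260/π) × 1.124934 = 809.26 W/m².
— Configuration B (φ=-32.7°):
cos H₀ = −tan(-32.7°) tan(+44.300°) = 0.6265, H₀ = 0.8938 rad.
Bracket: H₀ sin φ sin δ + cos φ cos δ sin H₀ = 0.8938×-0.54024×0.69842 + 0.84151×0.71569×0.77943 = -0.337244 + 0.469420 = 0.132176.
Q̄ = (S₀/π) × [bracket] = (2260/π) × 0.132176 = 95.085 W/m².
Ratio Q̄_A / Q̄_B = 809.26 / 95.085 = 8.511.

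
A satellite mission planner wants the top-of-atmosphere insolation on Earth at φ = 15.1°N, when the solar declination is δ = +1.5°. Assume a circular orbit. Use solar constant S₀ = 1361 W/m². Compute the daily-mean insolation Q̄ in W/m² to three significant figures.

Q̄ ≈ 423 W/m²

cos H₀ = −tan(+15.1°) tan(+1.500°) = -0.0071, H₀ = 1.5779 rad.
Bracket: H₀ sin φ sin δ + cos φ cos δ sin H₀ = 1.5779×0.26050×0.02618 + 0.96547×0.99966×0.99998 = 0.010761 + 0.965122 = 0.975883.
Q̄ = (S₀/π) × [bracket] = (1361/π) × 0.975883 = 422.8 W/m².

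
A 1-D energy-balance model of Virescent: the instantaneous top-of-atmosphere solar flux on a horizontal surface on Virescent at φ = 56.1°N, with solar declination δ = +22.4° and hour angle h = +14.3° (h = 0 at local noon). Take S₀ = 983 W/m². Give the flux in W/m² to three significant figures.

cos θ_z = sin φ sin δ + cos φ cos δ cos h = 0.316293 + 0.499684 = 0.815977.
Flux = S₀ · cos θ_z = 983 × 0.815977 = 802.1 W/m².

802 W/m²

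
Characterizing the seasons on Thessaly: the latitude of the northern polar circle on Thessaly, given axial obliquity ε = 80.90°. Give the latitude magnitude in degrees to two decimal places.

9.10°

The polar circle is the lowest latitude that experiences at least one full rotation of continuous daylight at the northern-summer solstice; it lies at |φ| = 90° − ε = 90° − 80.90° = 9.10°.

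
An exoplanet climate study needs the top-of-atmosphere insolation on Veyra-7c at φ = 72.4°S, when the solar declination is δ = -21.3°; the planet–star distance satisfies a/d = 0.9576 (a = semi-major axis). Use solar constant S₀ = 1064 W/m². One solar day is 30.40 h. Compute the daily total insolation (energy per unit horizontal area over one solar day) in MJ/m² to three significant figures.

37.0 MJ/m²

cos H₀ = −tan(-72.4°) tan(-21.300°) = -1.2291 ≤ −1 ⇒ polar day, H₀ = π.
Bracket: H₀ sin φ sin δ + cos φ cos δ sin H₀ = 3.1416×-0.95319×-0.36325 + 0.30237×0.93169×0.00000 = 1.087767 + 0.000000 = 1.087767.
Inverse-square distance factor (a/d)² = 0.9576² = 0.916998.
Q̄ = (S₀/π) × 0.916998 × [bracket] = (1064/π) × 0.916998 × 1.087767 = 337.83 W/m².
Daily total = Q̄ × 30.40 h × 3600 s/h = 337.83 × 30.40 × 3600 / 10⁶ = 36.97 MJ/m².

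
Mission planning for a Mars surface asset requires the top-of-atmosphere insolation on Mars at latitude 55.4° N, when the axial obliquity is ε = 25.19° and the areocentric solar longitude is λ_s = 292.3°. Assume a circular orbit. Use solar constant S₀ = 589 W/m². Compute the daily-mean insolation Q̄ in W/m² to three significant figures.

sin δ = sin 25.19° × sin 292.3° = -0.39379, so δ = -23.190°.
cos H₀ = −tan(+55.4°) tan(-23.190°) = 0.6210, H₀ = 0.9008 rad.
Bracket: H₀ sin φ sin δ + cos φ cos δ sin H₀ = 0.9008×0.82314×-0.39379 + 0.56784×0.91920×0.78381 = -0.291989 + 0.409116 = 0.117127.
Q̄ = (S₀/π) × [bracket] = (589/π) × 0.117127 = 21.96 W/m².

Q̄ ≈ 22.0 W/m²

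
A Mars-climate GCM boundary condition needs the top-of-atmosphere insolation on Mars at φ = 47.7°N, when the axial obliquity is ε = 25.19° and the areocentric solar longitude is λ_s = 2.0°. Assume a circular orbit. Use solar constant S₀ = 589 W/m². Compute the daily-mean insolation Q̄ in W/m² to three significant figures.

sin δ = sin 25.19° × sin 2.0° = 0.01485, so δ = +0.851°.
cos H₀ = −tan(+47.7°) tan(+0.851°) = -0.0163, H₀ = 1.5871 rad.
Bracket: H₀ sin φ sin δ + cos φ cos δ sin H₀ = 1.5871×0.73963×0.01485 + 0.67301×0.99989×0.99987 = 0.017432 + 0.672848 = 0.690280.
Q̄ = (S₀/π) × [bracket] = (589/π) × 0.690280 = 129.4 W/m².

Q̄ ≈ 129 W/m²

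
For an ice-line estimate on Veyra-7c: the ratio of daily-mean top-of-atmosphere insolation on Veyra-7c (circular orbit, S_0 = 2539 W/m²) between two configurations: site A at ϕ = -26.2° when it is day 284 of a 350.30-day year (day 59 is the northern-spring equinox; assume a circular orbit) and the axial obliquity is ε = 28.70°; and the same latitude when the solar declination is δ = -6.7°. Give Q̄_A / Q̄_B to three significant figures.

Q̄_A / Q̄_B ≈ 1.14

— Configuration A (ϕ=-26.2°):
Solar longitude: L_s = 360° × (284 − 59)/350.30 = 231.230°.
sin δ = sin 28.70° × sin 231.230° = -0.37442, so δ = -21.988°.
cos h₀ = −tan(-26.2°) tan(-21.988°) = -0.1987, h₀ = 1.7708 rad.
Bracket: h₀ sin ϕ sin δ + cos ϕ cos δ sin h₀ = 1.7708×-0.44151×-0.37442 + 0.89726×0.92726×0.98006 = 0.292731 + 0.815403 = 1.108134.
Q̄ = (S_0/π) × [bracket] = (2539/π) × 1.108134 = 895.58 W/m².
— Configuration B (ϕ=-26.2°):
cos h₀ = −tan(-26.2°) tan(-6.700°) = -0.0578, h₀ = 1.6286 rad.
Bracket: h₀ sin ϕ sin δ + cos ϕ cos δ sin h₀ = 1.6286×-0.44151×-0.11667 + 0.89726×0.99317×0.99833 = 0.083891 + 0.889644 = 0.973535.
Q̄ = (S_0/π) × [bracket] = (2539/π) × 0.973535 = 786.80 W/m².
Ratio Q̄_A / Q̄_B = 895.58 / 786.80 = 1.138.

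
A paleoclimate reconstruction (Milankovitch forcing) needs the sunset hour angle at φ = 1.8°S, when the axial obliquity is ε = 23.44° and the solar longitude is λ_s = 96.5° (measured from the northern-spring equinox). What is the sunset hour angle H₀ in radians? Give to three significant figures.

Solar declination: sin δ = sin ε · sin λ_s = sin 23.44° × sin 96.5° = 0.39523, so δ = +23.280°.
cos H₀ = −tan φ · tan δ = −tan(-1.8°) × tan(+23.280°) = 0.0135, so H₀ = 1.5573 rad = 89.23°.

H₀ = 1.56 rad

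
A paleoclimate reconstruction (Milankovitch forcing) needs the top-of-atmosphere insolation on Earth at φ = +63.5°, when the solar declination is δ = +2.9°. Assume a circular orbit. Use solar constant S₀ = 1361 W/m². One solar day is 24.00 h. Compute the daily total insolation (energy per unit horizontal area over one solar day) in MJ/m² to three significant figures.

cos H₀ = −tan(+63.5°) tan(+2.900°) = -0.1016, H₀ = 1.6726 rad.
Bracket: H₀ sin φ sin δ + cos φ cos δ sin H₀ = 1.6726×0.89493×0.05059 + 0.44620×0.99872×0.99482 = 0.075726 + 0.443321 = 0.519047.
Q̄ = (S₀/π) × [bracket] = (1361/π) × 0.519047 = 224.86 W/m².
Daily total = Q̄ × 24.00 h × 3600 s/h = 224.86 × 24.00 × 3600 / 10⁶ = 19.43 MJ/m².

19.4 MJ/m²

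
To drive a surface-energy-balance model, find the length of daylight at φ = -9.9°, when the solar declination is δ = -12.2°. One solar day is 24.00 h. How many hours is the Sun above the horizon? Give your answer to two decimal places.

cos H₀ = −tan φ · tan δ = −tan(-9.9°) × tan(-12.200°) = -0.0377, so H₀ = 1.6085 rad = 92.16°.
Daylight = 2H₀/(2π) × 24.00 h = (1.6085/π) × 24.00 = 12.29 h.

12.29 h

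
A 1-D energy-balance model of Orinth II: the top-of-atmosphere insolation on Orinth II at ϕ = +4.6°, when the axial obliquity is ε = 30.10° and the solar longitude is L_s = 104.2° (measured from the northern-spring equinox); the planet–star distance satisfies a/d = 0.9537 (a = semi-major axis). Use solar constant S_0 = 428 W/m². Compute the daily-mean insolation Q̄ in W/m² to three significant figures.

Solar declination: sin δ = sin ε · sin L_s = sin 30.10° × sin 104.2° = 0.48619, so δ = +29.090°.
cos h₀ = −tan(+4.6°) tan(+29.090°) = -0.0448, h₀ = 1.6156 rad.
Bracket: h₀ sin ϕ sin δ + cos ϕ cos δ sin h₀ = 1.6156×0.08020×0.48619 + 0.99678×0.87385×0.99900 = 0.062996 + 0.870165 = 0.933161.
Inverse-square distance factor (a/d)² = 0.9537² = 0.909544.
Q̄ = (S_0/π) × 0.909544 × [bracket] = (428/π) × 0.909544 × 0.933161 = 115.6 W/m².

Q̄ ≈ 116 W/m²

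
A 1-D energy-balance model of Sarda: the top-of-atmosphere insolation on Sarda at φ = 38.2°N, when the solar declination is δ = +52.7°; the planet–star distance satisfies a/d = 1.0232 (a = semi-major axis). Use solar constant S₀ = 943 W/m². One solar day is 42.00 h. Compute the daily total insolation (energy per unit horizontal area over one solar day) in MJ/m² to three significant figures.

cos H₀ = −tan(+38.2°) tan(+52.700°) = -1.0330 ≤ −1 ⇒ polar day, H₀ = π.
Bracket: H₀ sin φ sin δ + cos φ cos δ sin H₀ = 3.1416×0.61841×0.79547 + 0.78586×0.60599×0.00000 = 1.545437 + 0.000000 = 1.545437.
Inverse-square distance factor (a/d)² = 1.0232² = 1.046938.
Q̄ = (S₀/π) × 1.046938 × [bracket] = (943/π) × 1.046938 × 1.545437 = 485.66 W/m².
Daily total = Q̄ × 42.00 h × 3600 s/h = 485.66 × 42.00 × 3600 / 10⁶ = 73.43 MJ/m².

73.4 MJ/m²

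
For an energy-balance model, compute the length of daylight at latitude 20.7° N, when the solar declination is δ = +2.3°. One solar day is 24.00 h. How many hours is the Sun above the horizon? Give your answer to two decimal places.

cos h₀ = −tan ϕ · tan δ = −tan(+20.7°) × tan(+2.300°) = -0.0152, so h₀ = 1.5860 rad = 90.87°.
Daylight = 2h₀/(2π) × 24.00 h = (1.5860/π) × 24.00 = 12.12 h.

12.12 h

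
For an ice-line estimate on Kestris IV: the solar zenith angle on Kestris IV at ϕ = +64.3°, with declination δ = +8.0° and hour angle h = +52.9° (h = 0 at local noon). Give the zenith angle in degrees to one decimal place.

θ_z = 67.4°

cos θ_z = sin ϕ sin δ + cos ϕ cos δ cos h = 0.125406 + 0.259041 = 0.384447.
θ_z = arccos(0.384447) = 67.4°.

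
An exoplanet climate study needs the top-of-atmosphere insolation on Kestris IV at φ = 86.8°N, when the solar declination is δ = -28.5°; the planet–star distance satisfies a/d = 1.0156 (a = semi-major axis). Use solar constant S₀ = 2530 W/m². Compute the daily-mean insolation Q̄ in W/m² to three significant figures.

Q̄ ≈ 0.00 W/m²

cos H₀ = −tan(+86.8°) tan(-28.500°) = 9.7115 ≥ 1 ⇒ polar night, H₀ = 0 and Q̄ = 0.
Inverse-square distance factor (a/d)² = 1.0156² = 1.031443.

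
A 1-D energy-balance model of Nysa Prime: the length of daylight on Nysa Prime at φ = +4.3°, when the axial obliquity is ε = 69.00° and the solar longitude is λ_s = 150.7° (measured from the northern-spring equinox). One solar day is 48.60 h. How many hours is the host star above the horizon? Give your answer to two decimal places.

Solar declination: sin δ = sin ε · sin λ_s = sin 69.00° × sin 150.7° = 0.45688, so δ = +27.186°.
cos H₀ = −tan φ · tan δ = −tan(+4.3°) × tan(+27.186°) = -0.0386, so H₀ = 1.6094 rad = 92.21°.
Daylight = 2H₀/(2π) × 48.60 h = (1.6094/π) × 48.60 = 24.90 h.

24.90 h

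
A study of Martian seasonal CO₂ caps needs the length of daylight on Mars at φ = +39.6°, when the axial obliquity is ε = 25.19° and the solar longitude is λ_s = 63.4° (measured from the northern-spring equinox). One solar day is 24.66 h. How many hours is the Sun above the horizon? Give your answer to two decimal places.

Solar declination: sin δ = sin ε · sin λ_s = sin 25.19° × sin 63.4° = 0.38057, so δ = +22.369°.
cos H₀ = −tan φ · tan δ = −tan(+39.6°) × tan(+22.369°) = -0.3405, so H₀ = 1.9182 rad = 109.90°.
Daylight = 2H₀/(2π) × 24.66 h = (1.9182/π) × 24.66 = 15.06 h.

15.06 h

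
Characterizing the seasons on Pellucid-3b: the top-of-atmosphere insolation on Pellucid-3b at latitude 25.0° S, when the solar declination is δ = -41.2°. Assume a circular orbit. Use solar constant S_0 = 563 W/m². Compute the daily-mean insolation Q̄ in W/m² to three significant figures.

cos h₀ = −tan(-25.0°) tan(-41.200°) = -0.4082, h₀ = 1.9913 rad.
Bracket: h₀ sin ϕ sin δ + cos ϕ cos δ sin h₀ = 1.9913×-0.42262×-0.65869 + 0.90631×0.75241×0.91288 = 0.554329 + 0.622508 = 1.176837.
Q̄ = (S_0/π) × [bracket] = (563/π) × 1.176837 = 210.9 W/m².

Q̄ ≈ 211 W/m²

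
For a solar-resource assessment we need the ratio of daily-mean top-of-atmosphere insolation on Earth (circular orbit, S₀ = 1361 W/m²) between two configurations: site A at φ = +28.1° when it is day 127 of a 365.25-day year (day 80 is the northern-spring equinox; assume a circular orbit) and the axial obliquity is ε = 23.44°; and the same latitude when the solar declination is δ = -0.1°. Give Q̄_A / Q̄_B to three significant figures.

— Configuration A (φ=+28.1°):
Solar longitude: λ_s = 360° × (127 − 80)/365.25 = 46.324°.
sin δ = sin 23.44° × sin 46.324° = 0.28771, so δ = +16.721°.
cos H₀ = −tan(+28.1°) tan(+16.721°) = -0.1604, H₀ = 1.7319 rad.
Bracket: H₀ sin φ sin δ + cos φ cos δ sin H₀ = 1.7319×0.47101×0.28771 + 0.88213×0.95772×0.98705 = 0.234697 + 0.833893 = 1.068590.
Q̄ = (S₀/π) × [bracket] = (1361/π) × 1.068590 = 462.93 W/m².
— Configuration B (φ=+28.1°):
cos H₀ = −tan(+28.1°) tan(-0.100°) = 0.0009, H₀ = 1.5699 rad.
Bracket: H₀ sin φ sin δ + cos φ cos δ sin H₀ = 1.5699×0.47101×-0.00175 + 0.88213×1.00000×1.00000 = -0.001294 + 0.882130 = 0.880836.
Q̄ = (S₀/π) × [bracket] = (1361/π) × 0.880836 = 381.60 W/m².
Ratio Q̄_A / Q̄_B = 462.93 / 381.60 = 1.213.

Q̄_A / Q̄_B ≈ 1.21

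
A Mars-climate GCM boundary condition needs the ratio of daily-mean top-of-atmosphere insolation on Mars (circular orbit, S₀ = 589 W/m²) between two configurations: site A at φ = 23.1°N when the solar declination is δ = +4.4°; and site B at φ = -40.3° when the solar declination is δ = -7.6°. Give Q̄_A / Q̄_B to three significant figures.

— Configuration A (φ=+23.1°):
cos H₀ = −tan(+23.1°) tan(+4.400°) = -0.0328, H₀ = 1.6036 rad.
Bracket: H₀ sin φ sin δ + cos φ cos δ sin H₀ = 1.6036×0.39234×0.07672 + 0.91982×0.99705×0.99946 = 0.048269 + 0.916611 = 0.964880.
Q̄ = (S₀/π) × [bracket] = (589/π) × 0.964880 = 180.90 W/m².
— Configuration B (φ=-40.3°):
cos H₀ = −tan(-40.3°) tan(-7.600°) = -0.1132, H₀ = 1.6842 rad.
Bracket: H₀ sin φ sin δ + cos φ cos δ sin H₀ = 1.6842×-0.64679×-0.13226 + 0.76267×0.99122×0.99358 = 0.144074 + 0.751120 = 0.895194.
Q̄ = (S₀/π) × [bracket] = (589/π) × 0.895194 = 167.84 W/m².
Ratio Q̄_A / Q̄_B = 180.90 / 167.84 = 1.078.

Q̄_A / Q̄_B ≈ 1.08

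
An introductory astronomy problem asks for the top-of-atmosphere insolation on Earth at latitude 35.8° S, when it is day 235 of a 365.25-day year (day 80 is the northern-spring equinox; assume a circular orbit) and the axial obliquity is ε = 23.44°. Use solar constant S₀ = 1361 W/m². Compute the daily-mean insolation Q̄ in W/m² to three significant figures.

Solar longitude: λ_s = 360° × (235 − 80)/365.25 = 152.772°.
sin δ = sin 23.44° × sin 152.772° = 0.18200, so δ = +10.486°.
cos H₀ = −tan(-35.8°) tan(+10.486°) = 0.1335, H₀ = 1.4369 rad.
Bracket: H₀ sin φ sin δ + cos φ cos δ sin H₀ = 1.4369×-0.58496×0.18200 + 0.81106×0.98330×0.99105 = -0.152976 + 0.790378 = 0.637402.
Q̄ = (S₀/π) × [bracket] = (1361/π) × 0.637402 = 276.1 W/m².

Q̄ ≈ 276 W/m²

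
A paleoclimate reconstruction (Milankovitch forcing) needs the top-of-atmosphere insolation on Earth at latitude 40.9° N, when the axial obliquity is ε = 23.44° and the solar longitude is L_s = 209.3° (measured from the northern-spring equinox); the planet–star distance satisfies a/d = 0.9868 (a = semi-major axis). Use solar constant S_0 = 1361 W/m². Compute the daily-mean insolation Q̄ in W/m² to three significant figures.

Q̄ ≈ 233 W/m²

Solar declination: sin δ = sin ε · sin L_s = sin 23.44° × sin 209.3° = -0.19467, so δ = -11.225°.
cos h₀ = −tan(+40.9°) tan(-11.225°) = 0.1719, h₀ = 1.3980 rad.
Bracket: h₀ sin ϕ sin δ + cos ϕ cos δ sin h₀ = 1.3980×0.65474×-0.19467 + 0.75585×0.98087×0.98511 = -0.178187 + 0.730351 = 0.552164.
Inverse-square distance factor (a/d)² = 0.9868² = 0.973774.
Q̄ = (S_0/π) × 0.973774 × [bracket] = (1361/π) × 0.973774 × 0.552164 = 232.9 W/m².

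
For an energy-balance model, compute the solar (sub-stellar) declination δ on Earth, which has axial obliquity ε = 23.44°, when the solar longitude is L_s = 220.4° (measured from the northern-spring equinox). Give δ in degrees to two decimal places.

δ = -14.94°

sin δ = sin ε · sin L_s = sin 23.44° × sin 220.4° = -0.257815.
δ = arcsin(-0.257815) = -14.94°.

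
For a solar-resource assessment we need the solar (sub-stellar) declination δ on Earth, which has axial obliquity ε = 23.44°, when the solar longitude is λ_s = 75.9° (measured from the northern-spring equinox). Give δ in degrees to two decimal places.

δ = +22.69°

sin δ = sin ε · sin λ_s = sin 23.44° × sin 75.9° = 0.385804.
δ = arcsin(0.385804) = +22.69°.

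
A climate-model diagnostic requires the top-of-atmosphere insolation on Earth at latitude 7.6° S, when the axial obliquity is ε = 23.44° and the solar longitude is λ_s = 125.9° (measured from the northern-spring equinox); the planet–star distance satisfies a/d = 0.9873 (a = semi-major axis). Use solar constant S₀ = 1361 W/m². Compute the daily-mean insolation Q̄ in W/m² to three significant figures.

Q̄ ≈ 368 W/m²

Solar declination: sin δ = sin ε · sin λ_s = sin 23.44° × sin 125.9° = 0.32223, so δ = +18.798°.
cos H₀ = −tan(-7.6°) tan(+18.798°) = 0.0454, H₀ = 1.5254 rad.
Bracket: H₀ sin φ sin δ + cos φ cos δ sin H₀ = 1.5254×-0.13226×0.32223 + 0.99122×0.94666×0.99897 = -0.065010 + 0.937382 = 0.872372.
Inverse-square distance factor (a/d)² = 0.9873² = 0.974761.
Q̄ = (S₀/π) × 0.974761 × [bracket] = (1361/π) × 0.974761 × 0.872372 = 368.4 W/m².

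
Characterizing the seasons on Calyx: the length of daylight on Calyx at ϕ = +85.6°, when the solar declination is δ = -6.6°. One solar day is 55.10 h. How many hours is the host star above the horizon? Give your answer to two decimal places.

cos h₀ = −tan ϕ · tan δ = 1.5037 ≥ 1, so the host star never rises (polar night) and h₀ = 0.
Daylight = 2h₀/(2π) × 55.10 h = (0.0000/π) × 55.10 = 0.00 h.

0.00 h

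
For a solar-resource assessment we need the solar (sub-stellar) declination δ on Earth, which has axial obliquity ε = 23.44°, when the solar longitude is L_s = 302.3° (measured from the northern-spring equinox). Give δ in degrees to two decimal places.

δ = -19.65°

sin δ = sin ε · sin L_s = sin 23.44° × sin 302.3° = -0.336235.
δ = arcsin(-0.336235) = -19.65°.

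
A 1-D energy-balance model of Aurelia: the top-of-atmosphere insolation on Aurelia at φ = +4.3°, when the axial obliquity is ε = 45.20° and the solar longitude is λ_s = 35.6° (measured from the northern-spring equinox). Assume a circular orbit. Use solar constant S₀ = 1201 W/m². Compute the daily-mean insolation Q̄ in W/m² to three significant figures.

Solar declination: sin δ = sin ε · sin λ_s = sin 45.20° × sin 35.6° = 0.41306, so δ = +24.397°.
cos H₀ = −tan(+4.3°) tan(+24.397°) = -0.0341, H₀ = 1.6049 rad.
Bracket: H₀ sin φ sin δ + cos φ cos δ sin H₀ = 1.6049×0.07498×0.41306 + 0.99719×0.91070×0.99942 = 0.049706 + 0.907614 = 0.957320.
Q̄ = (S₀/π) × [bracket] = (1201/π) × 0.957320 = 366.0 W/m².

Q̄ ≈ 366 W/m²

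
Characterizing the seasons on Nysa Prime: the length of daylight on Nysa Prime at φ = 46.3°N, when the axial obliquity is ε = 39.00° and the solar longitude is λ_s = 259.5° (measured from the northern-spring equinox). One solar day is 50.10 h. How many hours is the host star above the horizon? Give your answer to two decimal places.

Solar declination: sin δ = sin ε · sin λ_s = sin 39.00° × sin 259.5° = -0.61878, so δ = -38.227°.
cos H₀ = −tan φ · tan δ = −tan(+46.3°) × tan(-38.227°) = 0.8243, so H₀ = 0.6019 rad = 34.49°.
Daylight = 2H₀/(2π) × 50.10 h = (0.6019/π) × 50.10 = 9.60 h.

9.60 h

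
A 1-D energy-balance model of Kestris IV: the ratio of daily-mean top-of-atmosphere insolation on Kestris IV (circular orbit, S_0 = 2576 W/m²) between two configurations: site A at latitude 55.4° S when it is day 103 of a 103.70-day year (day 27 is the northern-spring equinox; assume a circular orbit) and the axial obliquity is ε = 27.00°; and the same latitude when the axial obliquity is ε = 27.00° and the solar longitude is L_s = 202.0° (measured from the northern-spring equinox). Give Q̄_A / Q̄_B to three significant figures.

Q̄_A / Q̄_B ≈ 1.55

— Configuration A (ϕ=-55.4°):
Solar longitude: L_s = 360° × (103 − 27)/103.70 = 263.838°.
sin δ = sin 27.00° × sin 263.838° = -0.45137, so δ = -26.831°.
cos h₀ = −tan(-55.4°) tan(-26.831°) = -0.7332, h₀ = 2.3939 rad.
Bracket: h₀ sin ϕ sin δ + cos ϕ cos δ sin h₀ = 2.3939×-0.82314×-0.45137 + 0.56784×0.89234×0.67997 = 0.889431 + 0.344545 = 1.233976.
Q̄ = (S_0/π) × [bracket] = (2576/π) × 1.233976 = 1011.8 W/m².
— Configuration B (ϕ=-55.4°):
Solar declination: sin δ = sin ε · sin L_s = sin 27.00° × sin 202.0° = -0.17007, so δ = -9.792°.
cos h₀ = −tan(-55.4°) tan(-9.792°) = -0.2502, h₀ = 1.8237 rad.
Bracket: h₀ sin ϕ sin δ + cos ϕ cos δ sin h₀ = 1.8237×-0.82314×-0.17007 + 0.56784×0.98543×0.96820 = 0.255302 + 0.541772 = 0.797074.
Q̄ = (S_0/π) × [bracket] = (2576/π) × 0.797074 = 653.57 W/m².
Ratio Q̄_A / Q̄_B = 1011.8 / 653.57 = 1.548.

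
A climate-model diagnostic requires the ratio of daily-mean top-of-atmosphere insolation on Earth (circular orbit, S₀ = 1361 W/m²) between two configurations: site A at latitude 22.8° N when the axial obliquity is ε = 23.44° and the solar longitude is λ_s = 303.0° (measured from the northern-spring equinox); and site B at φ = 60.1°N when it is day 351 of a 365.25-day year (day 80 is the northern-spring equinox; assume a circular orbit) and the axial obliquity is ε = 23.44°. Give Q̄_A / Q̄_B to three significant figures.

Q̄_A / Q̄_B ≈ 12.6

— Configuration A (φ=+22.8°):
Solar declination: sin δ = sin ε · sin λ_s = sin 23.44° × sin 303.0° = -0.33361, so δ = -19.488°.
cos H₀ = −tan(+22.8°) tan(-19.488°) = 0.1488, H₀ = 1.4215 rad.
Bracket: H₀ sin φ sin δ + cos φ cos δ sin H₀ = 1.4215×0.38752×-0.33361 + 0.92186×0.94271×0.98887 = -0.183772 + 0.859374 = 0.675602.
Q̄ = (S₀/π) × [bracket] = (1361/π) × 0.675602 = 292.68 W/m².
— Configuration B (φ=+60.1°):
Solar longitude: λ_s = 360° × (351 − 80)/365.25 = 267.105°.
sin δ = sin 23.44° × sin 267.105° = -0.39728, so δ = -23.408°.
cos H₀ = −tan(+60.1°) tan(-23.408°) = 0.7529, H₀ = 0.7184 rad.
Bracket: H₀ sin φ sin δ + cos φ cos δ sin H₀ = 0.7184×0.86690×-0.39728 + 0.49849×0.91770×0.65819 = -0.247418 + 0.301098 = 0.053680.
Q̄ = (S₀/π) × [bracket] = (1361/π) × 0.053680 = 23.255 W/m².
Ratio Q̄_A / Q̄_B = 292.68 / 23.255 = 12.59.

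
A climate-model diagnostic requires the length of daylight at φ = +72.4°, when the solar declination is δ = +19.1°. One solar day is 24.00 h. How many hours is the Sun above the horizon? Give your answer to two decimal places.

Sunrise equation: cos H₀ = −tan φ · tan δ = -1.0916 ≤ −1, so the Sun never sets (polar day) and H₀ = π.
Daylight = 2H₀/(2π) × 24.00 h = (3.1416/π) × 24.00 = 24.00 h.

24.00 h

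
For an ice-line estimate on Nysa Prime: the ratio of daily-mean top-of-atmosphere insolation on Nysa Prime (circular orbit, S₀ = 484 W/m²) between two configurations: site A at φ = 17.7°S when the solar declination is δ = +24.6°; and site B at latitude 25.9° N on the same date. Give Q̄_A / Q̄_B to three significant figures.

Q̄_A / Q̄_B ≈ 0.602

— Configuration A (φ=-17.7°):
cos H₀ = −tan(-17.7°) tan(+24.600°) = 0.1461, H₀ = 1.4242 rad.
Bracket: H₀ sin φ sin δ + cos φ cos δ sin H₀ = 1.4242×-0.30403×0.41628 + 0.95266×0.90924×0.98927 = -0.180249 + 0.856902 = 0.676653.
Q̄ = (S₀/π) × [bracket] = (484/π) × 0.676653 = 104.25 W/m².
— Configuration B (φ=+25.9°):
cos H₀ = −tan(+25.9°) tan(+24.600°) = -0.2223, H₀ = 1.7950 rad.
Bracket: H₀ sin φ sin δ + cos φ cos δ sin H₀ = 1.7950×0.43680×0.41628 + 0.89956×0.90924×0.97498 = 0.326387 + 0.797452 = 1.123839.
Q̄ = (S₀/π) × [bracket] = (484/π) × 1.123839 = 173.14 W/m².
Ratio Q̄_A / Q̄_B = 104.25 / 173.14 = 0.6021.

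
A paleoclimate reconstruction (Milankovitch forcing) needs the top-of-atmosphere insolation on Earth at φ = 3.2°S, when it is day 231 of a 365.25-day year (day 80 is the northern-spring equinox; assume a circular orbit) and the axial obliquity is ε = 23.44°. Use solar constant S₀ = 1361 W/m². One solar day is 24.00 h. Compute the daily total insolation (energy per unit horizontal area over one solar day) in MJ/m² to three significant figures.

Solar longitude: λ_s = 360° × (231 − 80)/365.25 = 148.830°.
sin δ = sin 23.44° × sin 148.830° = 0.20589, so δ = +11.882°.
cos H₀ = −tan(-3.2°) tan(+11.882°) = 0.0118, H₀ = 1.5590 rad.
Bracket: H₀ sin φ sin δ + cos φ cos δ sin H₀ = 1.5590×-0.05582×0.20589 + 0.99844×0.97858×0.99993 = -0.017917 + 0.976985 = 0.959068.
Q̄ = (S₀/π) × [bracket] = (1361/π) × 0.959068 = 415.49 W/m².
Daily total = Q̄ × 24.00 h × 3600 s/h = 415.49 × 24.00 × 3600 / 10⁶ = 35.90 MJ/m².

35.9 MJ/m²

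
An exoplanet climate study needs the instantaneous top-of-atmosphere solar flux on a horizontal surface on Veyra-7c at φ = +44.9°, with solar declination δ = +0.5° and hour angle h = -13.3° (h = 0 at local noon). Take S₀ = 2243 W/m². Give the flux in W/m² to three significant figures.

cos θ_z = sin φ sin δ + cos φ cos δ cos h = 0.006160 + 0.689315 = 0.695475.
Flux = S₀ · cos θ_z = 2243 × 0.695475 = 1560 W/m².

1.56e+03 W/m²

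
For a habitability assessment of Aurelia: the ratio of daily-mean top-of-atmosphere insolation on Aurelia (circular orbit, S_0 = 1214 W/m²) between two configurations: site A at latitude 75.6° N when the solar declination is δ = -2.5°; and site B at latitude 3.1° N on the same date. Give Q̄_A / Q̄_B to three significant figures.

Q̄_A / Q̄_B ≈ 0.187

— Configuration A (ϕ=+75.6°):
cos h₀ = −tan(+75.6°) tan(-2.500°) = 0.1700, h₀ = 1.3999 rad.
Bracket: h₀ sin ϕ sin δ + cos ϕ cos δ sin h₀ = 1.3999×0.96858×-0.04362 + 0.24869×0.99905×0.98544 = -0.059145 + 0.244836 = 0.185691.
Q̄ = (S_0/π) × [bracket] = (1214/π) × 0.185691 = 71.756 W/m².
— Configuration B (ϕ=+3.1°):
cos h₀ = −tan(+3.1°) tan(-2.500°) = 0.0024, h₀ = 1.5684 rad.
Bracket: h₀ sin ϕ sin δ + cos ϕ cos δ sin h₀ = 1.5684×0.05408×-0.04362 + 0.99854×0.99905×1.00000 = -0.003700 + 0.997591 = 0.993891.
Q̄ = (S_0/π) × [bracket] = (1214/π) × 0.993891 = 384.07 W/m².
Ratio Q̄_A / Q̄_B = 71.756 / 384.07 = 0.1868.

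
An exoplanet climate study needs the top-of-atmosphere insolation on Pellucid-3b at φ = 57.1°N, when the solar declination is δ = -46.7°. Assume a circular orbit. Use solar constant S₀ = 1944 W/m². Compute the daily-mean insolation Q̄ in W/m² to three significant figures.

Q̄ ≈ 0.00 W/m²

cos H₀ = −tan(+57.1°) tan(-46.700°) = 1.6403 ≥ 1 ⇒ polar night, H₀ = 0 and Q̄ = 0.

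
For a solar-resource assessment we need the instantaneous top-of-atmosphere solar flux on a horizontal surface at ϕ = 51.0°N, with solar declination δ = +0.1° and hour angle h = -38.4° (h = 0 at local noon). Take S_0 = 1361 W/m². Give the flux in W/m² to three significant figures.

673 W/m²

cos θ_z = sin ϕ sin δ + cos ϕ cos δ cos h = 0.001356 + 0.493194 = 0.494550.
Flux = S_0 · cos θ_z = 1361 × 0.494550 = 673.1 W/m².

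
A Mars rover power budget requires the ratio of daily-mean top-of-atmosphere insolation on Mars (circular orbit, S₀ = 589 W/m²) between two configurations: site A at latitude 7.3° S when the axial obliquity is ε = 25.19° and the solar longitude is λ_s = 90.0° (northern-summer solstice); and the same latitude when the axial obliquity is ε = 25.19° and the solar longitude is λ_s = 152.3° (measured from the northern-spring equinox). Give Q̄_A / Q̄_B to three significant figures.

Q̄_A / Q̄_B ≈ 0.873

— Configuration A (φ=-7.3°):
Solar declination: sin δ = sin ε · sin λ_s = sin 25.19° × sin 90.0° = 0.42562, so δ = +25.190°.
cos H₀ = −tan(-7.3°) tan(+25.190°) = 0.0603, H₀ = 1.5105 rad.
Bracket: H₀ sin φ sin δ + cos φ cos δ sin H₀ = 1.5105×-0.12706×0.42562 + 0.99189×0.90490×0.99818 = -0.081687 + 0.895928 = 0.814241.
Q̄ = (S₀/π) × [bracket] = (589/π) × 0.814241 = 152.66 W/m².
— Configuration B (φ=-7.3°):
Solar declination: sin δ = sin ε · sin λ_s = sin 25.19° × sin 152.3° = 0.19785, so δ = +11.411°.
cos H₀ = −tan(-7.3°) tan(+11.411°) = 0.0259, H₀ = 1.5449 rad.
Bracket: H₀ sin φ sin δ + cos φ cos δ sin H₀ = 1.5449×-0.12706×0.19785 + 0.99189×0.98023×0.99967 = -0.038837 + 0.971959 = 0.933122.
Q̄ = (S₀/π) × [bracket] = (589/π) × 0.933122 = 174.95 W/m².
Ratio Q̄_A / Q̄_B = 152.66 / 174.95 = 0.8726.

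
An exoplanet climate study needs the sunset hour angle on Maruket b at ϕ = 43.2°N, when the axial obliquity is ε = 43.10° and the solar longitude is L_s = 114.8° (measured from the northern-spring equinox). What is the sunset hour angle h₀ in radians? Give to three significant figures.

h₀ = 2.41 rad

Solar declination: sin δ = sin ε · sin L_s = sin 43.10° × sin 114.8° = 0.62026, so δ = +38.335°.
cos h₀ = −tan ϕ · tan δ = −tan(+43.2°) × tan(+38.335°) = -0.7426, so h₀ = 2.4077 rad = 137.95°.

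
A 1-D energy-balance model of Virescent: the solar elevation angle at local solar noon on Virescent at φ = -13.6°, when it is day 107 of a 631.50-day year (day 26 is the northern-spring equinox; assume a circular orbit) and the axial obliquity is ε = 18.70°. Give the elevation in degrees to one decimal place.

63.0°

Solar longitude: λ_s = 360° × (107 − 26)/631.50 = 46.176°.
sin δ = sin 18.70° × sin 46.176° = 0.23131, so δ = +13.374°.
At local noon the hour angle is zero, so the zenith angle equals |φ − δ| = |-13.6° − (+13.374°)| = 26.974°.
Elevation = 90° − 26.974° = 63.0°.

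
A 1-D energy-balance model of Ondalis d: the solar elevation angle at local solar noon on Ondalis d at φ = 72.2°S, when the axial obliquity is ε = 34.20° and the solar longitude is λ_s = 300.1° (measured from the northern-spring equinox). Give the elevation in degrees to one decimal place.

46.9°

Solar declination: sin δ = sin ε · sin λ_s = sin 34.20° × sin 300.1° = -0.48629, so δ = -29.097°.
At local noon the hour angle is zero, so the zenith angle equals |φ − δ| = |-72.2° − (-29.097°)| = 43.103°.
Elevation = 90° − 43.103° = 46.9°.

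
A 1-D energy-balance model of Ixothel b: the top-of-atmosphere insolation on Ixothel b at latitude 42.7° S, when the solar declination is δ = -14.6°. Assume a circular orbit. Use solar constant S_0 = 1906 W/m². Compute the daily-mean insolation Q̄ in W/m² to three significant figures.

Q̄ ≈ 607 W/m²

cos h₀ = −tan(-42.7°) tan(-14.600°) = -0.2404, h₀ = 1.8135 rad.
Bracket: h₀ sin ϕ sin δ + cos ϕ cos δ sin h₀ = 1.8135×-0.67816×-0.25207 + 0.73491×0.96771×0.97068 = 0.310007 + 0.690328 = 1.000335.
Q̄ = (S_0/π) × [bracket] = (1906/π) × 1.000335 = 606.9 W/m².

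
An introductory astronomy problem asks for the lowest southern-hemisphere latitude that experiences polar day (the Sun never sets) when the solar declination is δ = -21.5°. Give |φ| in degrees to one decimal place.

Polar day requires cos H₀ = −tan φ tan δ ≤ −1, i.e. tan φ tan δ ≥ 1.
The boundary is |tan φ| · |tan δ| = 1, so |φ| = 90° − |δ| = 90° − 21.5° = 68.5° in the southern hemisphere.

|φ| = 68.5°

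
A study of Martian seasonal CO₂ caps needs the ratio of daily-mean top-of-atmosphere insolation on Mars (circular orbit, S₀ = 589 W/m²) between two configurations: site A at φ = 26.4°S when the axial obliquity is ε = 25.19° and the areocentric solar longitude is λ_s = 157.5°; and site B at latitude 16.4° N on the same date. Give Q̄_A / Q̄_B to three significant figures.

Q̄_A / Q̄_B ≈ 0.758

— Configuration A (φ=-26.4°):
sin δ = sin 25.19° × sin 157.5° = 0.16288, so δ = +9.374°.
cos H₀ = −tan(-26.4°) tan(+9.374°) = 0.0819, H₀ = 1.4888 rad.
Bracket: H₀ sin φ sin δ + cos φ cos δ sin H₀ = 1.4888×-0.44464×0.16288 + 0.89571×0.98665×0.99664 = -0.107823 + 0.880783 = 0.772960.
Q̄ = (S₀/π) × [bracket] = (589/π) × 0.772960 = 144.92 W/m².
— Configuration B (φ=+16.4°):
cos H₀ = −tan(+16.4°) tan(+9.374°) = -0.0486, H₀ = 1.6194 rad.
Bracket: H₀ sin φ sin δ + cos φ cos δ sin H₀ = 1.6194×0.28234×0.16288 + 0.95931×0.98665×0.99882 = 0.074472 + 0.945386 = 1.019858.
Q̄ = (S₀/π) × [bracket] = (589/π) × 1.019858 = 191.21 W/m².
Ratio Q̄_A / Q̄_B = 144.92 / 191.21 = 0.7579.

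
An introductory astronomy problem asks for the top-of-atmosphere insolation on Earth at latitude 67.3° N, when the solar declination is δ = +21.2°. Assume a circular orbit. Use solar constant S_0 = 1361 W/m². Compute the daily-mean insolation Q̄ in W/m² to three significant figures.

cos h₀ = −tan(+67.3°) tan(+21.200°) = -0.9272, h₀ = 2.7578 rad.
Bracket: h₀ sin ϕ sin δ + cos ϕ cos δ sin h₀ = 2.7578×0.92254×0.36162 + 0.38591×0.93232×0.37446 = 0.920027 + 0.134728 = 1.054755.
Q̄ = (S_0/π) × [bracket] = (1361/π) × 1.054755 = 456.9 W/m².

Q̄ ≈ 457 W/m²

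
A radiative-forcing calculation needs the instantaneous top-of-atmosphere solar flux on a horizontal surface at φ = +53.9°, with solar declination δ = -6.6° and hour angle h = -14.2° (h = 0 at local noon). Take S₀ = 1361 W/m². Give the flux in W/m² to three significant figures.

cos θ_z = sin φ sin δ + cos φ cos δ cos h = -0.092868 + 0.567408 = 0.474540.
Flux = S₀ · cos θ_z = 1361 × 0.474540 = 645.8 W/m².

646 W/m²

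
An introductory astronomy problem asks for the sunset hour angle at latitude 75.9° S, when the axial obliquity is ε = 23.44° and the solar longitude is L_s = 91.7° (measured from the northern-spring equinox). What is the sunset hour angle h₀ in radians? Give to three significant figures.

Solar declination: sin δ = sin ε · sin L_s = sin 23.44° × sin 91.7° = 0.39761, so δ = +23.429°.
cos h₀ = −tan ϕ · tan δ = 1.7252 ≥ 1, so the Sun never rises (polar night) and h₀ = 0.

h₀ = 0.00 rad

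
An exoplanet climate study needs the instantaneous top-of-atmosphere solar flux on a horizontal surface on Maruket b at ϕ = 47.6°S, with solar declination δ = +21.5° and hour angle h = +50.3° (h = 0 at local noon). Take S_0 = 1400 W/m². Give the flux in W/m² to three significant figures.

182 W/m²

cos θ_z = sin ϕ sin δ + cos ϕ cos δ cos h = -0.270645 + 0.400752 = 0.130107.
Flux = S_0 · cos θ_z = 1400 × 0.130107 = 182.1 W/m².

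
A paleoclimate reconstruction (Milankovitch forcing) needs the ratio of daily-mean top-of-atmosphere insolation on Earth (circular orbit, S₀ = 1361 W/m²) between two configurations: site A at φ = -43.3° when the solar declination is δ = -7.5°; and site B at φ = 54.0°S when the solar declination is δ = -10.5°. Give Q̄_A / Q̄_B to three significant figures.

— Configuration A (φ=-43.3°):
cos H₀ = −tan(-43.3°) tan(-7.500°) = -0.1241, H₀ = 1.6952 rad.
Bracket: H₀ sin φ sin δ + cos φ cos δ sin H₀ = 1.6952×-0.68582×-0.13053 + 0.72777×0.99144×0.99227 = 0.151754 + 0.715963 = 0.867717.
Q̄ = (S₀/π) × [bracket] = (1361/π) × 0.867717 = 375.91 W/m².
— Configuration B (φ=-54.0°):
cos H₀ = −tan(-54.0°) tan(-10.500°) = -0.2551, H₀ = 1.8287 rad.
Bracket: H₀ sin φ sin δ + cos φ cos δ sin H₀ = 1.8287×-0.80902×-0.18224 + 0.58779×0.98325×0.96692 = 0.269616 + 0.558826 = 0.828442.
Q̄ = (S₀/π) × [bracket] = (1361/π) × 0.828442 = 358.90 W/m².
Ratio Q̄_A / Q̄_B = 375.91 / 358.90 = 1.047.

Q̄_A / Q̄_B ≈ 1.05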